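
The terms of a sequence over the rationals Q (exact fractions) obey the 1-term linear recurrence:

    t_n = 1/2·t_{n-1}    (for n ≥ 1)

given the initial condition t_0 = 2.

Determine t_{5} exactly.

1/16

t_1 = 1/2·2 = 1
t_2 = 1/2·1 = 1/2
t_3 = 1/2·1/2 = 1/4
t_4 = 1/2·1/4 = 1/8
t_5 = 1/2·1/8 = 1/16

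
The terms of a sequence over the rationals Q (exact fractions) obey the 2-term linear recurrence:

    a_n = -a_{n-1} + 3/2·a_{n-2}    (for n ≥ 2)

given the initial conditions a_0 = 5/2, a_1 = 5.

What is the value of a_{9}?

3965/16

a_2 = -1·5 + 3/2·5/2 = -5/4
a_3 = -1·-5/4 + 3/2·5 = 35/4
a_4 = -1·35/4 + 3/2·-5/4 = -85/8
a_5 = -1·-85/8 + 3/2·35/4 = 95/4
a_6 = -1·95/4 + 3/2·-85/8 = -635/16
a_7 = -1·-635/16 + 3/2·95/4 = 1205/16
a_8 = -1·1205/16 + 3/2·-635/16 = -4315/32
a_9 = -1·-4315/32 + 3/2·1205/16 = 3965/16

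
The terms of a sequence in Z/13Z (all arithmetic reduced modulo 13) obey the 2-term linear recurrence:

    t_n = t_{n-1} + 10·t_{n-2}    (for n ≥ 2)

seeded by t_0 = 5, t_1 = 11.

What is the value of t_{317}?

t_2 = 1·11 + 10·5 = 9
t_3 = 1·9 + 10·11 = 2
t_4 = 1·2 + 10·9 = 1
t_5 = 1·1 + 10·2 = 8
t_6 = 1·8 + 10·1 = 5
t_7 = 1·5 + 10·8 = 7
t_8 = 1·7 + 10·5 = 5
t_9 = 1·5 + 10·7 = 10
t_10 = 1·10 + 10·5 = 8
t_11 = 1·8 + 10·10 = 4
t_12 = 1·4 + 10·8 = 6
t_13 = 1·6 + 10·4 = 7
t_14 = 1·7 + 10·6 = 2
t_15 = 1·2 + 10·7 = 7
t_16 = 1·7 + 10·2 = 1
t_17 = 1·1 + 10·7 = 6
t_18 = 1·6 + 10·1 = 3
t_19 = 1·3 + 10·6 = 11
t_20 = 1·11 + 10·3 = 2
t_21 = 1·2 + 10·11 = 8
t_22 = 1·8 + 10·2 = 2
t_23 = 1·2 + 10·8 = 4
t_24 = 1·4 + 10·2 = 11
t_25 = 1·11 + 10·4 = 12
t_26 = 1·12 + 10·11 = 5
t_27 = 1·5 + 10·12 = 8
t_28 = 1·8 + 10·5 = 6
t_29 = 1·6 + 10·8 = 8
t_30 = 1·8 + 10·6 = 3
t_31 = 1·3 + 10·8 = 5
t_32 = 1·5 + 10·3 = 9
t_33 = 1·9 + 10·5 = 7
t_34 = 1·7 + 10·9 = 6
t_35 = 1·6 + 10·7 = 11
t_36 = 1·11 + 10·6 = 6
t_37 = 1·6 + 10·11 = 12
t_38 = 1·12 + 10·6 = 7
t_39 = 1·7 + 10·12 = 10
t_40 = 1·10 + 10·7 = 2
t_41 = 1·2 + 10·10 = 11
t_42 = 1·11 + 10·2 = 5
t_43 = 1·5 + 10·11 = 11
(t_42, t_43) = (5, 11) = (t_0, t_1), so the sequence has period 42.
317 ≡ 23 (mod 42), hence t_317 = t_23 = 4.

4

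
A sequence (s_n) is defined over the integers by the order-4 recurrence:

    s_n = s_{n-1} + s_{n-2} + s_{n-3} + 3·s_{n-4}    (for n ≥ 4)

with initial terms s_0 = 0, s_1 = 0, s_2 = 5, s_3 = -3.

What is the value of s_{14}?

3402

s_4 = 1·-3 + 1·5 + 1·0 + 3·0 = 2
s_5 = 1·2 + 1·-3 + 1·5 + 3·0 = 4
s_6 = 1·4 + 1·2 + 1·-3 + 3·5 = 18
s_7 = 1·18 + 1·4 + 1·2 + 3·-3 = 15
s_8 = 1·15 + 1·18 + 1·4 + 3·2 = 43
s_9 = 1·43 + 1·15 + 1·18 + 3·4 = 88
s_10 = 1·88 + 1·43 + 1·15 + 3·18 = 200
s_11 = 1·200 + 1·88 + 1·43 + 3·15 = 376
s_12 = 1·376 + 1·200 + 1·88 + 3·43 = 793
s_13 = 1·793 + 1·376 + 1·200 + 3·88 = 1633
s_14 = 1·1633 + 1·793 + 1·376 + 3·200 = 3402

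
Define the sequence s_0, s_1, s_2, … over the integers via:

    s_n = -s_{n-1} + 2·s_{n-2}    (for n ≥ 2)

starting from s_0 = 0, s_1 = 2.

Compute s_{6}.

-42

s_2 = -1·2 + 2·0 = -2
s_3 = -1·-2 + 2·2 = 6
s_4 = -1·6 + 2·-2 = -10
s_5 = -1·-10 + 2·6 = 22
s_6 = -1·22 + 2·-10 = -42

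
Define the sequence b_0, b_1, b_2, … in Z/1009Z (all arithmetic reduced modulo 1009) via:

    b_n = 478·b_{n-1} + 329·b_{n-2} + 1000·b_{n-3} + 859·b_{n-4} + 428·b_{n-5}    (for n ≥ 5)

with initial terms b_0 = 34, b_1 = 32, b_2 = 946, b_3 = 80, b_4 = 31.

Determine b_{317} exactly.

881

b_5 = 478·31 + 329·80 + 1000·946 + 859·32 + 428·34 = 1007
b_6 = 478·1007 + 329·31 + 1000·80 + 859·946 + 428·32 = 390
b_7 = 478·390 + 329·1007 + 1000·31 + 859·80 + 428·946 = 214
b_8 = 478·214 + 329·390 + 1000·1007 + 859·31 + 428·80 = 897
b_9 = 478·897 + 329·214 + 1000·390 + 859·1007 + 428·31 = 694
b_10 = 478·694 + 329·897 + 1000·214 + 859·390 + 428·1007 = 523
Continuing the recurrence:
  b_11 = 676;  b_12 = 13;  b_13 = 236;  b_14 = 649;  b_15 = 648;  b_16 = 310
  b_17 = 797;  b_18 = 498;  b_19 = 1000;  b_20 = 800;  b_21 = 631;  b_22 = 908
  b_23 = 348;  b_24 = 557;  b_25 = 790;  b_26 = 444;  b_27 = 389;  b_28 = 828
  b_29 = 968;  b_30 = 189;  b_31 = 292;  b_32 = 240;  b_33 = 545;  b_34 = 352
  b_35 = 82;  b_36 = 951;  b_37 = 912;  b_38 = 257;  b_39 = 768;  b_40 = 907
  b_41 = 628;  b_42 = 46;  b_43 = 316;  b_44 = 34;  b_45 = 108;  b_46 = 988
  b_47 = 503;  b_48 = 470;  b_49 = 223;  b_50 = 344;  b_51 = 808;  b_52 = 453
  b_53 = 211;  b_54 = 920;  b_55 = 400;  b_56 = 997;  b_57 = 325;  b_58 = 219
  b_59 = 615;  b_60 = 317;  b_61 = 349;  b_62 = 518;  b_63 = 841;  b_64 = 956
  b_65 = 76;  b_66 = 256;  b_67 = 234;  b_68 = 268;  b_69 = 199;  b_70 = 759
  b_71 = 874;  b_72 = 173;  b_73 = 267;  b_74 = 685;  b_75 = 50;  b_76 = 683
  b_77 = 450;  b_78 = 869;  b_79 = 450;  b_80 = 193;  b_81 = 230;  b_82 = 576
  b_83 = 870;  b_84 = 104;  b_85 = 487;  b_86 = 800;  b_87 = 856;  b_88 = 610
  b_89 = 678;  b_90 = 106;  b_91 = 947;  b_92 = 565;  b_93 = 462;  b_94 = 488
  b_95 = 975;  b_96 = 604;  b_97 = 685;  b_98 = 183;  b_99 = 723;  b_100 = 865
  b_101 = 270;  b_102 = 874;  b_103 = 515;  b_104 = 644;  b_105 = 1002;  b_106 = 681
  b_107 = 769;  b_108 = 133;  b_109 = 899;  b_110 = 190;  b_111 = 508;  b_112 = 16
  b_113 = 298;  b_114 = 962;  b_115 = 841;  b_116 = 540;  b_117 = 952;  b_118 = 973
  b_119 = 587;  b_120 = 316;  b_121 = 963;  b_122 = 184;  b_123 = 822;  b_124 = 843
  b_125 = 630;  b_126 = 130;  b_127 = 340;  b_128 = 197;  b_129 = 966;  b_130 = 747
  b_131 = 708;  b_132 = 298;  b_133 = 324;  b_134 = 53;  b_135 = 713;  b_136 = 187
  b_137 = 848;  b_138 = 907;  b_139 = 0;  b_140 = 827;  b_141 = 955;  b_142 = 953
  b_143 = 222;  b_144 = 452;  b_145 = 849;  b_146 = 23;  b_147 = 945;  b_148 = 586
  b_149 = 53;  b_150 = 469;  b_151 = 512;  b_152 = 748;  b_153 = 816;  b_154 = 664
  b_155 = 792;  b_156 = 414;  b_157 = 432;  b_158 = 2;  b_159 = 32;  b_160 = 368
  b_161 = 142;  b_162 = 935;  b_163 = 54;  b_164 = 53;  b_165 = 368;  b_166 = 373
  b_167 = 813;  b_168 = 519;  b_169 = 411;  b_170 = 333;  b_171 = 500;  b_172 = 491
  b_173 = 724;  b_174 = 462;  b_175 = 484;  b_176 = 576;  b_177 = 211;  b_178 = 889
  b_179 = 841;  b_180 = 78;  b_181 = 206;  b_182 = 871;  b_183 = 173;  b_184 = 266
  b_185 = 117;  b_186 = 519;  b_187 = 394;  b_188 = 682;  b_189 = 371;  b_190 = 93
  b_191 = 527;  b_192 = 418;  b_193 = 169;  b_194 = 204;  b_195 = 124;  b_196 = 158
  b_197 = 653;  b_198 = 123;  b_199 = 888;  b_200 = 70;  b_201 = 560;  b_202 = 910
  b_203 = 237;  b_204 = 270;  b_205 = 516;  b_206 = 637;  b_207 = 388;  b_208 = 306
  b_209 = 620;  b_210 = 214;  b_211 = 337;  b_212 = 998;  b_213 = 397;  b_214 = 666
  b_215 = 737;  b_216 = 350;  b_217 = 497;  b_218 = 391;  b_219 = 106;  b_220 = 873
  b_221 = 228;  b_222 = 417;  b_223 = 203;  b_224 = 288;  b_225 = 327;  b_226 = 736
  b_227 = 434;  b_228 = 972;  b_229 = 980;  b_230 = 624;  b_231 = 166;  b_232 = 968
  b_233 = 761;  b_234 = 603;  b_235 = 178;  b_236 = 670;  b_237 = 546;  b_238 = 702
  b_239 = 947;  b_240 = 562;  b_241 = 802;  b_242 = 990;  b_243 = 488;  b_244 = 996
  b_245 = 297;  b_246 = 128;  b_247 = 998;  b_248 = 817;  b_249 = 653;  b_250 = 804
  b_251 = 452;  b_252 = 341;  b_253 = 237;  b_254 = 907;  b_255 = 769;  b_256 = 976
  b_257 = 438;  b_258 = 577;  b_259 = 877;  b_260 = 809;  b_261 = 962;  b_262 = 719
  b_263 = 456;  b_264 = 630;  b_265 = 885;  b_266 = 793;  b_267 = 826;  b_268 = 759
  b_269 = 496;  b_270 = 607;  b_271 = 99;  b_272 = 946;  b_273 = 241;  b_274 = 910
  b_275 = 5;  b_276 = 301;  b_277 = 562;  b_278 = 289;  b_279 = 743;  b_280 = 585
  b_281 = 964;  b_282 = 232;  b_283 = 150;  b_284 = 312;  b_285 = 487;  b_286 = 531
  b_287 = 682;  b_288 = 131;  b_289 = 652;  b_290 = 146;  b_291 = 449;  b_292 = 318
  b_293 = 393;  b_294 = 731;  b_295 = 797;  b_296 = 605;  b_297 = 434;  b_298 = 801
  b_299 = 174;  b_300 = 878;  b_301 = 648;  b_302 = 738;  b_303 = 988;  b_304 = 192
  b_305 = 632;  b_306 = 354;  b_307 = 234;  b_308 = 195;  b_309 = 9;  b_310 = 218
  b_311 = 851;  b_312 = 425;  b_313 = 255;  b_314 = 201;  b_315 = 542
b_316 = 478·542 + 329·201 + 1000·255 + 859·425 + 428·851 = 835
b_317 = 478·835 + 329·542 + 1000·201 + 859·255 + 428·425 = 881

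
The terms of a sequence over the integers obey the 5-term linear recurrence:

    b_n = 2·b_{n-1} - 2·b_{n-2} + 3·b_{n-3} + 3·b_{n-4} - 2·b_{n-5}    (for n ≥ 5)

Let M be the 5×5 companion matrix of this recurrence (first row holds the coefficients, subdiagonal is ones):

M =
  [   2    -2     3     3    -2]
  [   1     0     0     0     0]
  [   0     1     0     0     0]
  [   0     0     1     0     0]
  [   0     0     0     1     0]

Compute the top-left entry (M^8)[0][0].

(M^8)[0][0] is the top entry after applying M 8 times to the unit state (1, 0, 0, 0, 0). Equivalently it is h_{12} for the auxiliary sequence (h_n) obeying the same recurrence with h_4 = 1 and h_i = 0 for 0 ≤ i < 4:
h_5 = 2·1 + -2·0 + 3·0 + 3·0 + -2·0 = 2
h_6 = 2·2 + -2·1 + 3·0 + 3·0 + -2·0 = 2
h_7 = 2·2 + -2·2 + 3·1 + 3·0 + -2·0 = 3
h_8 = 2·3 + -2·2 + 3·2 + 3·1 + -2·0 = 11
h_9 = 2·11 + -2·3 + 3·2 + 3·2 + -2·1 = 26
h_10 = 2·26 + -2·11 + 3·3 + 3·2 + -2·2 = 41
h_11 = 2·41 + -2·26 + 3·11 + 3·3 + -2·2 = 68
h_12 = 2·68 + -2·41 + 3·26 + 3·11 + -2·3 = 159

159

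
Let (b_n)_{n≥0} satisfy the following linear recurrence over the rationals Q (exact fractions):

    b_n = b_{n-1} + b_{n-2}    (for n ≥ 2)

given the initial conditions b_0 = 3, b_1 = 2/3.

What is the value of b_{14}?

2851/3

b_2 = 1·2/3 + 1·3 = 11/3
b_3 = 1·11/3 + 1·2/3 = 13/3
b_4 = 1·13/3 + 1·11/3 = 8
b_5 = 1·8 + 1·13/3 = 37/3
b_6 = 1·37/3 + 1·8 = 61/3
b_7 = 1·61/3 + 1·37/3 = 98/3
b_8 = 1·98/3 + 1·61/3 = 53
b_9 = 1·53 + 1·98/3 = 257/3
b_10 = 1·257/3 + 1·53 = 416/3
b_11 = 1·416/3 + 1·257/3 = 673/3
b_12 = 1·673/3 + 1·416/3 = 363
b_13 = 1·363 + 1·673/3 = 1762/3
b_14 = 1·1762/3 + 1·363 = 2851/3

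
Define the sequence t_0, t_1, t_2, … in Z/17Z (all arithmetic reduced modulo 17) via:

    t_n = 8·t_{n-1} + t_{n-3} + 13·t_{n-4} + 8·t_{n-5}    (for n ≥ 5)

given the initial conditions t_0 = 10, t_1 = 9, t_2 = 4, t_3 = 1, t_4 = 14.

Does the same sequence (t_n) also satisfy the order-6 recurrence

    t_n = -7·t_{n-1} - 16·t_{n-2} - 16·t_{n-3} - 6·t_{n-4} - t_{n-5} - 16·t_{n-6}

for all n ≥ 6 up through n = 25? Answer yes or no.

yes

Terms t_0..t_25: 10, 9, 4, 1, 14, 7, 11, 11, 13, 12, 0, 6, 11, 8, 13, 6, 9, 5, 7, 9, 4, 6, 1, 15, 12, 3
n=6: candidate gives 11, actual t_6 = 11 ✓
n=7: candidate gives 11, actual t_7 = 11 ✓
n=8: candidate gives 13, actual t_8 = 13 ✓
n=9: candidate gives 12, actual t_9 = 12 ✓
n=10: candidate gives 0, actual t_10 = 0 ✓
n=11: candidate gives 6, actual t_11 = 6 ✓
n=12: candidate gives 11, actual t_12 = 11 ✓
n=13: candidate gives 8, actual t_13 = 8 ✓
n=14: candidate gives 13, actual t_14 = 13 ✓
n=15: candidate gives 6, actual t_15 = 6 ✓
n=16: candidate gives 9, actual t_16 = 9 ✓
n=17: candidate gives 5, actual t_17 = 5 ✓
n=18: candidate gives 7, actual t_18 = 7 ✓
n=19: candidate gives 9, actual t_19 = 9 ✓
n=20: candidate gives 4, actual t_20 = 4 ✓
n=21: candidate gives 6, actual t_21 = 6 ✓
n=22: candidate gives 1, actual t_22 = 1 ✓
n=23: candidate gives 15, actual t_23 = 15 ✓
n=24: candidate gives 12, actual t_24 = 12 ✓
n=25: candidate gives 3, actual t_25 = 3 ✓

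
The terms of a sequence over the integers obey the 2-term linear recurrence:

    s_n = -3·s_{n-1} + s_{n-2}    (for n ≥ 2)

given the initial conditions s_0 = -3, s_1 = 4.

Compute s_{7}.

s_2 = -3·4 + 1·-3 = -15
s_3 = -3·-15 + 1·4 = 49
s_4 = -3·49 + 1·-15 = -162
s_5 = -3·-162 + 1·49 = 535
s_6 = -3·535 + 1·-162 = -1767
s_7 = -3·-1767 + 1·535 = 5836

5836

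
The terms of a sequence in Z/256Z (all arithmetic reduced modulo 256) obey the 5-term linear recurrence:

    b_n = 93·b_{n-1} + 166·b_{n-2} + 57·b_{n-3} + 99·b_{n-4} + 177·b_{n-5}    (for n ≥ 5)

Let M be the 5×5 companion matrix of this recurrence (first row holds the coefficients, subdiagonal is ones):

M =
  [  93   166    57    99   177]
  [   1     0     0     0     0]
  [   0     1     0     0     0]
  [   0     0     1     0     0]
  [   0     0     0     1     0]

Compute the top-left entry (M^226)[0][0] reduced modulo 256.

(M^226)[0][0] is the top entry after applying M 226 times to the unit state (1, 0, 0, 0, 0). Equivalently it is h_{230} for the auxiliary sequence (h_n) obeying the same recurrence with h_4 = 1 and h_i = 0 for 0 ≤ i < 4:
h_5 = 93·1 + 166·0 + 57·0 + 99·0 + 177·0 = 93
h_6 = 93·93 + 166·1 + 57·0 + 99·0 + 177·0 = 111
h_7 = 93·111 + 166·93 + 57·1 + 99·0 + 177·0 = 218
h_8 = 93·218 + 166·111 + 57·93 + 99·1 + 177·0 = 68
h_9 = 93·68 + 166·218 + 57·111 + 99·93 + 177·1 = 111
h_10 = 93·111 + 166·68 + 57·218 + 99·111 + 177·93 = 47
Continuing the recurrence:
  h_11 = 62;  h_12 = 189;  h_13 = 69;  h_14 = 89;  h_15 = 161;  h_16 = 133
  h_17 = 228;  h_18 = 11;  h_19 = 64;  h_20 = 230;  h_21 = 162;  h_22 = 35
  h_23 = 84;  h_24 = 122;  h_25 = 65;  h_26 = 248;  h_27 = 23;  h_28 = 230
  h_29 = 45;  h_30 = 117;  h_31 = 66;  h_32 = 182;  h_33 = 100;  h_34 = 102
  h_35 = 215;  h_36 = 135;  h_37 = 173;  h_38 = 216;  h_39 = 96;  h_40 = 81
  h_41 = 3;  h_42 = 34;  h_43 = 205;  h_44 = 227;  h_45 = 33;  h_46 = 13
  h_47 = 115;  h_48 = 20;  h_49 = 113;  h_50 = 120;  h_51 = 200;  h_52 = 224
  h_53 = 79;  h_54 = 4;  h_55 = 222;  h_56 = 189;  h_57 = 238;  h_58 = 157
  h_59 = 16;  h_60 = 49;  h_61 = 217;  h_62 = 112;  h_63 = 12;  h_64 = 80
  h_65 = 148;  h_66 = 169;  h_67 = 65;  h_68 = 99;  h_69 = 74;  h_70 = 60
  h_71 = 207;  h_72 = 207;  h_73 = 218;  h_74 = 225;  h_75 = 185;  h_76 = 209
  h_77 = 105;  h_78 = 153;  h_79 = 80;  h_80 = 99;  h_81 = 4;  h_82 = 58
  h_83 = 110;  h_84 = 15;  h_85 = 176;  h_86 = 90;  h_87 = 205;  h_88 = 224
  h_89 = 199;  h_90 = 174;  h_91 = 161;  h_92 = 253;  h_93 = 226;  h_94 = 226
  h_95 = 140;  h_96 = 226;  h_97 = 135;  h_98 = 107;  h_99 = 33;  h_100 = 160
  h_101 = 208;  h_102 = 97;  h_103 = 123;  h_104 = 150;  h_105 = 233;  h_106 = 159
  h_107 = 225;  h_108 = 197;  h_109 = 175;  h_110 = 0;  h_111 = 73;  h_112 = 60
  h_113 = 4;  h_114 = 156;  h_115 = 219;  h_116 = 72;  h_117 = 238;  h_118 = 1
  h_119 = 70;  h_120 = 85;  h_121 = 80;  h_122 = 181;  h_123 = 81;  h_124 = 224
  h_125 = 232;  h_126 = 224;  h_127 = 40;  h_128 = 17;  h_129 = 149;  h_130 = 23
  h_131 = 26;  h_132 = 196;  h_133 = 143;  h_134 = 191;  h_135 = 182;  h_136 = 149
  h_137 = 125;  h_138 = 73;  h_139 = 49;  h_140 = 109;  h_141 = 252;  h_142 = 203
  h_143 = 216;  h_144 = 62;  h_145 = 154;  h_146 = 251;  h_147 = 188;  h_148 = 170
  h_149 = 249;  h_150 = 24;  h_151 = 71;  h_152 = 134;  h_153 = 229;  h_154 = 85
  h_155 = 66;  h_156 = 254;  h_157 = 52;  h_158 = 126;  h_159 = 87;  h_160 = 191
  h_161 = 149;  h_162 = 8;  h_163 = 208;  h_164 = 241;  h_165 = 227;  h_166 = 42
  h_167 = 21;  h_168 = 107;  h_169 = 65;  h_170 = 221;  h_171 = 107;  h_172 = 140
  h_173 = 145;  h_174 = 176;  h_175 = 80;  h_176 = 152;  h_177 = 39;  h_178 = 220
  h_179 = 174;  h_180 = 165;  h_181 = 238;  h_182 = 61;  h_183 = 160;  h_184 = 201
  h_185 = 121;  h_186 = 16;  h_187 = 20;  h_188 = 240;  h_189 = 124;  h_190 = 249
  h_191 = 25;  h_192 = 203;  h_193 = 74;  h_194 = 28;  h_195 = 47;  h_196 = 127
  h_197 = 210;  h_198 = 25;  h_199 = 17;  h_200 = 193;  h_201 = 185;  h_202 = 1
  h_203 = 40;  h_204 = 195;  h_205 = 252;  h_206 = 50;  h_207 = 38;  h_208 = 103
  h_209 = 120;  h_210 = 106;  h_211 = 133;  h_212 = 224;  h_213 = 215;  h_214 = 238
  h_215 = 121;  h_216 = 189;  h_217 = 34;  h_218 = 138;  h_219 = 156;  h_220 = 122
  h_221 = 7;  h_222 = 67;  h_223 = 201;  h_224 = 16;  h_225 = 32;  h_226 = 129
  h_227 = 59;  h_228 = 94
h_229 = 93·94 + 166·59 + 57·129 + 99·32 + 177·16 = 145
h_230 = 93·145 + 166·94 + 57·59 + 99·129 + 177·32 = 199

199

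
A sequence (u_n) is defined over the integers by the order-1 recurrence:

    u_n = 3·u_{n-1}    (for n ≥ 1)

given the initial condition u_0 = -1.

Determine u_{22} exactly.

u_1 = 3·-1 = -3
u_2 = 3·-3 = -9
u_3 = 3·-9 = -27
u_4 = 3·-27 = -81
u_5 = 3·-81 = -243
u_6 = 3·-243 = -729
u_7 = 3·-729 = -2187
u_8 = 3·-2187 = -6561
u_9 = 3·-6561 = -19683
u_10 = 3·-19683 = -59049
u_11 = 3·-59049 = -177147
u_12 = 3·-177147 = -531441
u_13 = 3·-531441 = -1594323
u_14 = 3·-1594323 = -4782969
u_15 = 3·-4782969 = -14348907
u_16 = 3·-14348907 = -43046721
u_17 = 3·-43046721 = -129140163
u_18 = 3·-129140163 = -387420489
u_19 = 3·-387420489 = -1162261467
u_20 = 3·-1162261467 = -3486784401
u_21 = 3·-3486784401 = -10460353203
u_22 = 3·-10460353203 = -31381059609

-31381059609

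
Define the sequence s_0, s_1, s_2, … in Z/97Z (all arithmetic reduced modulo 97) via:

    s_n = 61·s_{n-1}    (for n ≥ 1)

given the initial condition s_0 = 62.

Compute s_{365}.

s_1 = 61·62 = 96
s_2 = 61·96 = 36
s_3 = 61·36 = 62
(s_3) = (62) = (s_0), so the sequence has period 3.
365 ≡ 2 (mod 3), hence s_365 = s_2 = 36.

36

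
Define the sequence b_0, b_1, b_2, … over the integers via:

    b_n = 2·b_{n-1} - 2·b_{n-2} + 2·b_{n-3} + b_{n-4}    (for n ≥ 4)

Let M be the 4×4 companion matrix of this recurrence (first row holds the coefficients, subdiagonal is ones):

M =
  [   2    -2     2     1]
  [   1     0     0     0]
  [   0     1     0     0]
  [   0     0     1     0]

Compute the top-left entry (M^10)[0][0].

(M^10)[0][0] is the top entry after applying M 10 times to the unit state (1, 0, 0, 0). Equivalently it is h_{13} for the auxiliary sequence (h_n) obeying the same recurrence with h_3 = 1 and h_i = 0 for 0 ≤ i < 3:
h_4 = 2·1 + -2·0 + 2·0 + 1·0 = 2
h_5 = 2·2 + -2·1 + 2·0 + 1·0 = 2
h_6 = 2·2 + -2·2 + 2·1 + 1·0 = 2
h_7 = 2·2 + -2·2 + 2·2 + 1·1 = 5
h_8 = 2·5 + -2·2 + 2·2 + 1·2 = 12
h_9 = 2·12 + -2·5 + 2·2 + 1·2 = 20
h_10 = 2·20 + -2·12 + 2·5 + 1·2 = 28
h_11 = 2·28 + -2·20 + 2·12 + 1·5 = 45
h_12 = 2·45 + -2·28 + 2·20 + 1·12 = 86
h_13 = 2·86 + -2·45 + 2·28 + 1·20 = 158

158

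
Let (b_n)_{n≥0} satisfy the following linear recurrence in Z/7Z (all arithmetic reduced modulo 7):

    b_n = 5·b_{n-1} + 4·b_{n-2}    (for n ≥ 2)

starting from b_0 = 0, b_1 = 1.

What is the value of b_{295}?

b_2 = 5·1 + 4·0 = 5
b_3 = 5·5 + 4·1 = 1
b_4 = 5·1 + 4·5 = 4
b_5 = 5·4 + 4·1 = 3
b_6 = 5·3 + 4·4 = 3
b_7 = 5·3 + 4·3 = 6
b_8 = 5·6 + 4·3 = 0
b_9 = 5·0 + 4·6 = 3
b_10 = 5·3 + 4·0 = 1
b_11 = 5·1 + 4·3 = 3
b_12 = 5·3 + 4·1 = 5
b_13 = 5·5 + 4·3 = 2
b_14 = 5·2 + 4·5 = 2
b_15 = 5·2 + 4·2 = 4
b_16 = 5·4 + 4·2 = 0
b_17 = 5·0 + 4·4 = 2
b_18 = 5·2 + 4·0 = 3
b_19 = 5·3 + 4·2 = 2
b_20 = 5·2 + 4·3 = 1
b_21 = 5·1 + 4·2 = 6
b_22 = 5·6 + 4·1 = 6
b_23 = 5·6 + 4·6 = 5
b_24 = 5·5 + 4·6 = 0
b_25 = 5·0 + 4·5 = 6
b_26 = 5·6 + 4·0 = 2
b_27 = 5·2 + 4·6 = 6
b_28 = 5·6 + 4·2 = 3
b_29 = 5·3 + 4·6 = 4
b_30 = 5·4 + 4·3 = 4
b_31 = 5·4 + 4·4 = 1
b_32 = 5·1 + 4·4 = 0
b_33 = 5·0 + 4·1 = 4
b_34 = 5·4 + 4·0 = 6
b_35 = 5·6 + 4·4 = 4
b_36 = 5·4 + 4·6 = 2
b_37 = 5·2 + 4·4 = 5
b_38 = 5·5 + 4·2 = 5
b_39 = 5·5 + 4·5 = 3
b_40 = 5·3 + 4·5 = 0
b_41 = 5·0 + 4·3 = 5
b_42 = 5·5 + 4·0 = 4
b_43 = 5·4 + 4·5 = 5
b_44 = 5·5 + 4·4 = 6
b_45 = 5·6 + 4·5 = 1
b_46 = 5·1 + 4·6 = 1
b_47 = 5·1 + 4·1 = 2
b_48 = 5·2 + 4·1 = 0
b_49 = 5·0 + 4·2 = 1
(b_48, b_49) = (0, 1) = (b_0, b_1), so the sequence has period 48.
295 ≡ 7 (mod 48), hence b_295 = b_7 = 6.

6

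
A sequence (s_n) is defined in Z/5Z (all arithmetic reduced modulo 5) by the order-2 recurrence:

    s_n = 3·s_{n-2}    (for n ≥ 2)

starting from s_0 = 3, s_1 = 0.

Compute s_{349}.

0

s_2 = 0·0 + 3·3 = 4
s_3 = 0·4 + 3·0 = 0
s_4 = 0·0 + 3·4 = 2
s_5 = 0·2 + 3·0 = 0
s_6 = 0·0 + 3·2 = 1
s_7 = 0·1 + 3·0 = 0
s_8 = 0·0 + 3·1 = 3
s_9 = 0·3 + 3·0 = 0
(s_8, s_9) = (3, 0) = (s_0, s_1), so the sequence has period 8.
349 ≡ 5 (mod 8), hence s_349 = s_5 = 0.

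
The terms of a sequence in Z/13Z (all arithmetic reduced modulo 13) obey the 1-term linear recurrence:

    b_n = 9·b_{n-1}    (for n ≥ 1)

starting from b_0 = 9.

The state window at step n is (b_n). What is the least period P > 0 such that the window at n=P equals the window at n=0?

n=0: window = (9)
n=1: window = (3)
n=2: window = (1)
n=3: window = (9)
window at n=3 equals window at n=0 → period = 3

3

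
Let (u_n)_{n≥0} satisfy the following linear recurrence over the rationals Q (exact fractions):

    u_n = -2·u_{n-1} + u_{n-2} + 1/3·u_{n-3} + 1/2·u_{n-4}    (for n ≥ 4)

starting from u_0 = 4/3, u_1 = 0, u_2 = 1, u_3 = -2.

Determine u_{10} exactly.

111677/108

u_4 = -2·-2 + 1·1 + 1/3·0 + 1/2·4/3 = 17/3
u_5 = -2·17/3 + 1·-2 + 1/3·1 + 1/2·0 = -13
u_6 = -2·-13 + 1·17/3 + 1/3·-2 + 1/2·1 = 63/2
u_7 = -2·63/2 + 1·-13 + 1/3·17/3 + 1/2·-2 = -676/9
u_8 = -2·-676/9 + 1·63/2 + 1/3·-13 + 1/2·17/3 = 1622/9
u_9 = -2·1622/9 + 1·-676/9 + 1/3·63/2 + 1/2·-13 = -3884/9
u_10 = -2·-3884/9 + 1·1622/9 + 1/3·-676/9 + 1/2·63/2 = 111677/108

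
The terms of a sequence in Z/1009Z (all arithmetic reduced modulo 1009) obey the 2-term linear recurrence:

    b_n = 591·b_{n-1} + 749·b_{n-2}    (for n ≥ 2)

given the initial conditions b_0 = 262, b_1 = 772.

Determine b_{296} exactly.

899

b_2 = 591·772 + 749·262 = 676
b_3 = 591·676 + 749·772 = 23
b_4 = 591·23 + 749·676 = 282
b_5 = 591·282 + 749·23 = 251
b_6 = 591·251 + 749·282 = 355
b_7 = 591·355 + 749·251 = 258
Continuing the recurrence:
  b_8 = 647;  b_9 = 489;  b_10 = 708;  b_11 = 696;  b_12 = 231;  b_13 = 966
  b_14 = 292;  b_15 = 114;  b_16 = 535;  b_17 = 998;  b_18 = 704;  b_19 = 189
  b_20 = 298;  b_21 = 853;  b_22 = 845;  b_23 = 140;  b_24 = 264;  b_25 = 562
  b_26 = 153;  b_27 = 807;  b_28 = 260;  b_29 = 344;  b_30 = 498;  b_31 = 51
  b_32 = 552;  b_33 = 182;  b_34 = 366;  b_35 = 483;  b_36 = 601;  b_37 = 568
  b_38 = 835;  b_39 = 727;  b_40 = 667;  b_41 = 350;  b_42 = 133;  b_43 = 720
  b_44 = 457;  b_45 = 149;  b_46 = 518;  b_47 = 13;  b_48 = 137;  b_49 = 903
  b_50 = 616;  b_51 = 124;  b_52 = 907;  b_53 = 306;  b_54 = 521;  b_55 = 317
  b_56 = 428;  b_57 = 7;  b_58 = 820;  b_59 = 498;  b_60 = 398;  b_61 = 802
  b_62 = 199;  b_63 = 908;  b_64 = 568;  b_65 = 726;  b_66 = 884;  b_67 = 714
  b_68 = 424;  b_69 = 368;  b_70 = 294;  b_71 = 381;  b_72 = 408;  b_73 = 808
  b_74 = 136;  b_75 = 457;  b_76 = 639;  b_77 = 525;  b_78 = 857;  b_79 = 693
  b_80 = 78;  b_81 = 115;  b_82 = 262;  b_83 = 835;  b_84 = 576;  b_85 = 218
  b_86 = 267;  b_87 = 217;  b_88 = 305;  b_89 = 737;  b_90 = 90;  b_91 = 812
  b_92 = 424;  b_93 = 113;  b_94 = 939;  b_95 = 889;  b_96 = 757;  b_97 = 321
  b_98 = 963;  b_99 = 344;  b_100 = 347;  b_101 = 611;  b_102 = 469;  b_103 = 266
  b_104 = 960;  b_105 = 763;  b_106 = 542;  b_107 = 862;  b_108 = 237;  b_109 = 703
  b_110 = 703;  b_111 = 623;  b_112 = 766;  b_113 = 134;  b_114 = 105;  b_115 = 981
  b_116 = 548;  b_117 = 196;  b_118 = 599;  b_119 = 349;  b_120 = 69;  b_121 = 489
  b_122 = 647;  b_123 = 969;  b_124 = 859;  b_125 = 452;  b_126 = 405;  b_127 = 755
  b_128 = 872;  b_129 = 208;  b_130 = 135;  b_131 = 480;  b_132 = 366;  b_133 = 696
  b_134 = 359;  b_135 = 939;  b_136 = 496;  b_137 = 564;  b_138 = 546;  b_139 = 480
  b_140 = 460;  b_141 = 755;  b_142 = 698;  b_143 = 292;  b_144 = 173;  b_145 = 89
  b_146 = 556;  b_147 = 738;  b_148 = 1006;  b_149 = 75;  b_150 = 709;  b_151 = 964
  b_152 = 955;  b_153 = 975;  b_154 = 0;  b_155 = 768;  b_156 = 847;  b_157 = 215
  b_158 = 682;  b_159 = 66;  b_160 = 928;  b_161 = 554;  b_162 = 369;  b_163 = 382
  b_164 = 670;  b_165 = 4;  b_166 = 703;  b_167 = 743;  b_168 = 47;  b_169 = 73
  b_170 = 653;  b_171 = 676;  b_172 = 693;  b_173 = 724;  b_174 = 499;  b_175 = 724
  b_176 = 489;  b_177 = 868;  b_178 = 410;  b_179 = 486;  b_180 = 15;  b_181 = 558
  b_182 = 980;  b_183 = 230;  b_184 = 192;  b_185 = 195;  b_186 = 749;  b_187 = 467
  b_188 = 537;  b_189 = 201;  b_190 = 360;  b_191 = 69;  b_192 = 656;  b_193 = 462
  b_194 = 573;  b_195 = 579;  b_196 = 490;  b_197 = 817;  b_198 = 279;  b_199 = 901
  b_200 = 856;  b_201 = 215;  b_202 = 360;  b_203 = 465;  b_204 = 604;  b_205 = 967
  b_206 = 767;  b_207 = 77;  b_208 = 464;  b_209 = 945;  b_210 = 958;  b_211 = 625
  b_212 = 224;  b_213 = 154;  b_214 = 486;  b_215 = 990;  b_216 = 644;  b_217 = 106
  b_218 = 142;  b_219 = 867;  b_220 = 238;  b_221 = 1003;  b_222 = 159;  b_223 = 683
  b_224 = 82;  b_225 = 34;  b_226 = 792;  b_227 = 137;  b_228 = 163;  b_229 = 173
  b_230 = 332;  b_231 = 891;  b_232 = 337;  b_233 = 804;  b_234 = 88;  b_235 = 372
  b_236 = 217;  b_237 = 248;  b_238 = 347;  b_239 = 346;  b_240 = 249;  b_241 = 695
  b_242 = 927;  b_243 = 890;  b_244 = 432;  b_245 = 705;  b_246 = 626;  b_247 = 1
  b_248 = 280;  b_249 = 753;  b_250 = 911;  b_251 = 570;  b_252 = 119;  b_253 = 831
  b_254 = 77;  b_255 = 977;  b_256 = 419;  b_257 = 672;  b_258 = 647;  b_259 = 812
  b_260 = 900;  b_261 = 927;  b_262 = 58;  b_263 = 103;  b_264 = 388;  b_265 = 728
  b_266 = 434;  b_267 = 620;  b_268 = 321;  b_269 = 259;  b_270 = 997;  b_271 = 234
  b_272 = 154;  b_273 = 913;  b_274 = 88;  b_275 = 284;  b_276 = 677;  b_277 = 360
  b_278 = 416;  b_279 = 906;  b_280 = 479;  b_281 = 106;  b_282 = 664;  b_283 = 615
  b_284 = 124;  b_285 = 158;  b_286 = 598;  b_287 = 557;  b_288 = 159;  b_289 = 608
  b_290 = 153;  b_291 = 955;  b_292 = 954;  b_293 = 706;  b_294 = 703
b_295 = 591·703 + 749·706 = 852
b_296 = 591·852 + 749·703 = 899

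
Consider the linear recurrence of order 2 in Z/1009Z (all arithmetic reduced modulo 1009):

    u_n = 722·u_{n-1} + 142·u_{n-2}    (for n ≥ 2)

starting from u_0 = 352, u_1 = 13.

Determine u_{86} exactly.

664

u_2 = 722·13 + 142·352 = 848
u_3 = 722·848 + 142·13 = 630
u_4 = 722·630 + 142·848 = 146
u_5 = 722·146 + 142·630 = 135
u_6 = 722·135 + 142·146 = 149
u_7 = 722·149 + 142·135 = 623
u_8 = 722·623 + 142·149 = 770
u_9 = 722·770 + 142·623 = 664
u_10 = 722·664 + 142·770 = 501
u_11 = 722·501 + 142·664 = 951
u_12 = 722·951 + 142·501 = 5
u_13 = 722·5 + 142·951 = 419
u_14 = 722·419 + 142·5 = 528
u_15 = 722·528 + 142·419 = 790
u_16 = 722·790 + 142·528 = 605
u_17 = 722·605 + 142·790 = 94
u_18 = 722·94 + 142·605 = 410
u_19 = 722·410 + 142·94 = 614
u_20 = 722·614 + 142·410 = 55
u_21 = 722·55 + 142·614 = 773
u_22 = 722·773 + 142·55 = 876
u_23 = 722·876 + 142·773 = 623
u_24 = 722·623 + 142·876 = 77
u_25 = 722·77 + 142·623 = 782
u_26 = 722·782 + 142·77 = 408
u_27 = 722·408 + 142·782 = 2
u_28 = 722·2 + 142·408 = 858
u_29 = 722·858 + 142·2 = 234
u_30 = 722·234 + 142·858 = 192
u_31 = 722·192 + 142·234 = 322
u_32 = 722·322 + 142·192 = 435
u_33 = 722·435 + 142·322 = 590
u_34 = 722·590 + 142·435 = 403
u_35 = 722·403 + 142·590 = 407
u_36 = 722·407 + 142·403 = 957
u_37 = 722·957 + 142·407 = 70
u_38 = 722·70 + 142·957 = 778
u_39 = 722·778 + 142·70 = 562
u_40 = 722·562 + 142·778 = 641
u_41 = 722·641 + 142·562 = 773
u_42 = 722·773 + 142·641 = 341
u_43 = 722·341 + 142·773 = 800
u_44 = 722·800 + 142·341 = 442
u_45 = 722·442 + 142·800 = 872
u_46 = 722·872 + 142·442 = 174
u_47 = 722·174 + 142·872 = 229
u_48 = 722·229 + 142·174 = 354
u_49 = 722·354 + 142·229 = 541
u_50 = 722·541 + 142·354 = 946
u_51 = 722·946 + 142·541 = 57
u_52 = 722·57 + 142·946 = 929
u_53 = 722·929 + 142·57 = 784
u_54 = 722·784 + 142·929 = 747
u_55 = 722·747 + 142·784 = 866
u_56 = 722·866 + 142·747 = 810
u_57 = 722·810 + 142·866 = 483
u_58 = 722·483 + 142·810 = 615
u_59 = 722·615 + 142·483 = 44
u_60 = 722·44 + 142·615 = 36
u_61 = 722·36 + 142·44 = 961
u_62 = 722·961 + 142·36 = 726
u_63 = 722·726 + 142·961 = 748
u_64 = 722·748 + 142·726 = 415
u_65 = 722·415 + 142·748 = 228
u_66 = 722·228 + 142·415 = 557
u_67 = 722·557 + 142·228 = 660
u_68 = 722·660 + 142·557 = 664
u_69 = 722·664 + 142·660 = 16
u_70 = 722·16 + 142·664 = 904
u_71 = 722·904 + 142·16 = 119
u_72 = 722·119 + 142·904 = 378
u_73 = 722·378 + 142·119 = 231
u_74 = 722·231 + 142·378 = 496
u_75 = 722·496 + 142·231 = 431
u_76 = 722·431 + 142·496 = 212
u_77 = 722·212 + 142·431 = 358
u_78 = 722·358 + 142·212 = 6
u_79 = 722·6 + 142·358 = 682
u_80 = 722·682 + 142·6 = 864
u_81 = 722·864 + 142·682 = 226
u_82 = 722·226 + 142·864 = 313
u_83 = 722·313 + 142·226 = 783
u_84 = 722·783 + 142·313 = 336
u_85 = 722·336 + 142·783 = 628
u_86 = 722·628 + 142·336 = 664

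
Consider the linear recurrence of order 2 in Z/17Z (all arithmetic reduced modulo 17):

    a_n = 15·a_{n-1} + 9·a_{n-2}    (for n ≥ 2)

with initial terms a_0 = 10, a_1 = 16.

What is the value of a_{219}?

a_2 = 15·16 + 9·10 = 7
a_3 = 15·7 + 9·16 = 11
a_4 = 15·11 + 9·7 = 7
a_5 = 15·7 + 9·11 = 0
a_6 = 15·0 + 9·7 = 12
a_7 = 15·12 + 9·0 = 10
Continuing the recurrence:
  a_8 = 3;  a_9 = 16;  a_10 = 12;  a_11 = 1;  a_12 = 4;  a_13 = 1
  a_14 = 0;  a_15 = 9;  a_16 = 16;  a_17 = 15;  a_18 = 12;  a_19 = 9
  a_20 = 5;  a_21 = 3;  a_22 = 5;  a_23 = 0;  a_24 = 11;  a_25 = 12
  a_26 = 7;  a_27 = 9;  a_28 = 11;  a_29 = 8;  a_30 = 15;  a_31 = 8
  a_32 = 0;  a_33 = 4;  a_34 = 9;  a_35 = 1;  a_36 = 11;  a_37 = 4
  a_38 = 6;  a_39 = 7;  a_40 = 6;  a_41 = 0;  a_42 = 3;  a_43 = 11
  a_44 = 5;  a_45 = 4;  a_46 = 3;  a_47 = 13;  a_48 = 1;  a_49 = 13
  a_50 = 0;  a_51 = 15;  a_52 = 4;  a_53 = 8;  a_54 = 3;  a_55 = 15
  a_56 = 14;  a_57 = 5;  a_58 = 14;  a_59 = 0;  a_60 = 7;  a_61 = 3
  a_62 = 6;  a_63 = 15;  a_64 = 7;  a_65 = 2;  a_66 = 8;  a_67 = 2
  a_68 = 0;  a_69 = 1;  a_70 = 15;  a_71 = 13;  a_72 = 7;  a_73 = 1
  a_74 = 10;  a_75 = 6;  a_76 = 10;  a_77 = 0;  a_78 = 5;  a_79 = 7
  a_80 = 14;  a_81 = 1;  a_82 = 5;  a_83 = 16;  a_84 = 13;  a_85 = 16
  a_86 = 0;  a_87 = 8;  a_88 = 1;  a_89 = 2;  a_90 = 5;  a_91 = 8
  a_92 = 12;  a_93 = 14;  a_94 = 12;  a_95 = 0;  a_96 = 6;  a_97 = 5
  a_98 = 10;  a_99 = 8;  a_100 = 6;  a_101 = 9;  a_102 = 2;  a_103 = 9
  a_104 = 0;  a_105 = 13;  a_106 = 8;  a_107 = 16;  a_108 = 6;  a_109 = 13
  a_110 = 11;  a_111 = 10;  a_112 = 11;  a_113 = 0;  a_114 = 14;  a_115 = 6
  a_116 = 12;  a_117 = 13;  a_118 = 14;  a_119 = 4;  a_120 = 16;  a_121 = 4
  a_122 = 0;  a_123 = 2;  a_124 = 13;  a_125 = 9;  a_126 = 14;  a_127 = 2
  a_128 = 3;  a_129 = 12;  a_130 = 3;  a_131 = 0;  a_132 = 10;  a_133 = 14
  a_134 = 11;  a_135 = 2;  a_136 = 10;  a_137 = 15;  a_138 = 9;  a_139 = 15
  a_140 = 0;  a_141 = 16;  a_142 = 2;  a_143 = 4;  a_144 = 10;  a_145 = 16
  a_146 = 7;  a_147 = 11;  a_148 = 7;  a_149 = 0;  a_150 = 12;  a_151 = 10
  a_152 = 3;  a_153 = 16;  a_154 = 12;  a_155 = 1;  a_156 = 4;  a_157 = 1
  a_158 = 0;  a_159 = 9;  a_160 = 16;  a_161 = 15;  a_162 = 12;  a_163 = 9
  a_164 = 5;  a_165 = 3;  a_166 = 5;  a_167 = 0;  a_168 = 11;  a_169 = 12
  a_170 = 7;  a_171 = 9;  a_172 = 11;  a_173 = 8;  a_174 = 15;  a_175 = 8
  a_176 = 0;  a_177 = 4;  a_178 = 9;  a_179 = 1;  a_180 = 11;  a_181 = 4
  a_182 = 6;  a_183 = 7;  a_184 = 6;  a_185 = 0;  a_186 = 3;  a_187 = 11
  a_188 = 5;  a_189 = 4;  a_190 = 3;  a_191 = 13;  a_192 = 1;  a_193 = 13
  a_194 = 0;  a_195 = 15;  a_196 = 4;  a_197 = 8;  a_198 = 3;  a_199 = 15
  a_200 = 14;  a_201 = 5;  a_202 = 14;  a_203 = 0;  a_204 = 7;  a_205 = 3
  a_206 = 6;  a_207 = 15;  a_208 = 7;  a_209 = 2;  a_210 = 8;  a_211 = 2
  a_212 = 0;  a_213 = 1;  a_214 = 15;  a_215 = 13;  a_216 = 7;  a_217 = 1
a_218 = 15·1 + 9·7 = 10
a_219 = 15·10 + 9·1 = 6

6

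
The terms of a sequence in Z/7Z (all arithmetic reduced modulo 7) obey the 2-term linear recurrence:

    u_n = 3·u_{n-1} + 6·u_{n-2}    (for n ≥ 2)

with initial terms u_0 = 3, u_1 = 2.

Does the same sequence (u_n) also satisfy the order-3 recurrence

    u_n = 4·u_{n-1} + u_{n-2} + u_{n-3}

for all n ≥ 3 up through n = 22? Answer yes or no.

Terms u_0..u_22: 3, 2, 3, 0, 4, 5, 4, 0, 3, 2, 3, 0, 4, 5, 4, 0, 3, 2, 3, 0, 4, 5, 4
n=3: candidate gives 3, actual u_3 = 0 ✗

no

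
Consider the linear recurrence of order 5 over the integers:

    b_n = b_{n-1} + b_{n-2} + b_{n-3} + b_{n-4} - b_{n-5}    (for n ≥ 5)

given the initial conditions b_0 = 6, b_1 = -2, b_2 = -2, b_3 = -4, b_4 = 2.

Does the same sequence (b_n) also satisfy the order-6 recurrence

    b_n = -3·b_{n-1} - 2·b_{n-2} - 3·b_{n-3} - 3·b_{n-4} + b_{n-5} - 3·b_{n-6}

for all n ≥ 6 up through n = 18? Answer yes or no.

Terms b_0..b_18: 6, -2, -2, -4, 2, -12, -14, -26, -46, -100, -174, -332, -626, -1186, -2218, -4188, -7886, -14852, -27958
n=6: candidate gives 30, actual b_6 = -14 ✗

no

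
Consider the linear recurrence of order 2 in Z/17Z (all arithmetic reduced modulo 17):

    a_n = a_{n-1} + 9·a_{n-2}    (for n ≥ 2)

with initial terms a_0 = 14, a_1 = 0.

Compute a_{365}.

3

a_2 = 1·0 + 9·14 = 7
a_3 = 1·7 + 9·0 = 7
a_4 = 1·7 + 9·7 = 2
a_5 = 1·2 + 9·7 = 14
a_6 = 1·14 + 9·2 = 15
a_7 = 1·15 + 9·14 = 5
a_8 = 1·5 + 9·15 = 4
a_9 = 1·4 + 9·5 = 15
a_10 = 1·15 + 9·4 = 0
a_11 = 1·0 + 9·15 = 16
a_12 = 1·16 + 9·0 = 16
a_13 = 1·16 + 9·16 = 7
a_14 = 1·7 + 9·16 = 15
a_15 = 1·15 + 9·7 = 10
a_16 = 1·10 + 9·15 = 9
a_17 = 1·9 + 9·10 = 14
a_18 = 1·14 + 9·9 = 10
a_19 = 1·10 + 9·14 = 0
a_20 = 1·0 + 9·10 = 5
a_21 = 1·5 + 9·0 = 5
a_22 = 1·5 + 9·5 = 16
a_23 = 1·16 + 9·5 = 10
a_24 = 1·10 + 9·16 = 1
a_25 = 1·1 + 9·10 = 6
a_26 = 1·6 + 9·1 = 15
a_27 = 1·15 + 9·6 = 1
a_28 = 1·1 + 9·15 = 0
a_29 = 1·0 + 9·1 = 9
a_30 = 1·9 + 9·0 = 9
a_31 = 1·9 + 9·9 = 5
a_32 = 1·5 + 9·9 = 1
a_33 = 1·1 + 9·5 = 12
a_34 = 1·12 + 9·1 = 4
a_35 = 1·4 + 9·12 = 10
a_36 = 1·10 + 9·4 = 12
a_37 = 1·12 + 9·10 = 0
a_38 = 1·0 + 9·12 = 6
a_39 = 1·6 + 9·0 = 6
a_40 = 1·6 + 9·6 = 9
a_41 = 1·9 + 9·6 = 12
a_42 = 1·12 + 9·9 = 8
a_43 = 1·8 + 9·12 = 14
a_44 = 1·14 + 9·8 = 1
a_45 = 1·1 + 9·14 = 8
a_46 = 1·8 + 9·1 = 0
a_47 = 1·0 + 9·8 = 4
a_48 = 1·4 + 9·0 = 4
a_49 = 1·4 + 9·4 = 6
a_50 = 1·6 + 9·4 = 8
a_51 = 1·8 + 9·6 = 11
a_52 = 1·11 + 9·8 = 15
a_53 = 1·15 + 9·11 = 12
a_54 = 1·12 + 9·15 = 11
a_55 = 1·11 + 9·12 = 0
a_56 = 1·0 + 9·11 = 14
a_57 = 1·14 + 9·0 = 14
a_58 = 1·14 + 9·14 = 4
a_59 = 1·4 + 9·14 = 11
a_60 = 1·11 + 9·4 = 13
a_61 = 1·13 + 9·11 = 10
a_62 = 1·10 + 9·13 = 8
a_63 = 1·8 + 9·10 = 13
a_64 = 1·13 + 9·8 = 0
a_65 = 1·0 + 9·13 = 15
a_66 = 1·15 + 9·0 = 15
a_67 = 1·15 + 9·15 = 14
a_68 = 1·14 + 9·15 = 13
a_69 = 1·13 + 9·14 = 3
a_70 = 1·3 + 9·13 = 1
a_71 = 1·1 + 9·3 = 11
a_72 = 1·11 + 9·1 = 3
a_73 = 1·3 + 9·11 = 0
a_74 = 1·0 + 9·3 = 10
a_75 = 1·10 + 9·0 = 10
a_76 = 1·10 + 9·10 = 15
a_77 = 1·15 + 9·10 = 3
a_78 = 1·3 + 9·15 = 2
a_79 = 1·2 + 9·3 = 12
a_80 = 1·12 + 9·2 = 13
a_81 = 1·13 + 9·12 = 2
a_82 = 1·2 + 9·13 = 0
a_83 = 1·0 + 9·2 = 1
a_84 = 1·1 + 9·0 = 1
a_85 = 1·1 + 9·1 = 10
a_86 = 1·10 + 9·1 = 2
a_87 = 1·2 + 9·10 = 7
a_88 = 1·7 + 9·2 = 8
a_89 = 1·8 + 9·7 = 3
a_90 = 1·3 + 9·8 = 7
a_91 = 1·7 + 9·3 = 0
a_92 = 1·0 + 9·7 = 12
a_93 = 1·12 + 9·0 = 12
a_94 = 1·12 + 9·12 = 1
a_95 = 1·1 + 9·12 = 7
a_96 = 1·7 + 9·1 = 16
a_97 = 1·16 + 9·7 = 11
a_98 = 1·11 + 9·16 = 2
a_99 = 1·2 + 9·11 = 16
a_100 = 1·16 + 9·2 = 0
a_101 = 1·0 + 9·16 = 8
a_102 = 1·8 + 9·0 = 8
a_103 = 1·8 + 9·8 = 12
a_104 = 1·12 + 9·8 = 16
a_105 = 1·16 + 9·12 = 5
a_106 = 1·5 + 9·16 = 13
a_107 = 1·13 + 9·5 = 7
a_108 = 1·7 + 9·13 = 5
a_109 = 1·5 + 9·7 = 0
a_110 = 1·0 + 9·5 = 11
a_111 = 1·11 + 9·0 = 11
a_112 = 1·11 + 9·11 = 8
a_113 = 1·8 + 9·11 = 5
a_114 = 1·5 + 9·8 = 9
a_115 = 1·9 + 9·5 = 3
a_116 = 1·3 + 9·9 = 16
a_117 = 1·16 + 9·3 = 9
a_118 = 1·9 + 9·16 = 0
a_119 = 1·0 + 9·9 = 13
a_120 = 1·13 + 9·0 = 13
a_121 = 1·13 + 9·13 = 11
a_122 = 1·11 + 9·13 = 9
a_123 = 1·9 + 9·11 = 6
a_124 = 1·6 + 9·9 = 2
a_125 = 1·2 + 9·6 = 5
a_126 = 1·5 + 9·2 = 6
a_127 = 1·6 + 9·5 = 0
a_128 = 1·0 + 9·6 = 3
a_129 = 1·3 + 9·0 = 3
a_130 = 1·3 + 9·3 = 13
a_131 = 1·13 + 9·3 = 6
a_132 = 1·6 + 9·13 = 4
a_133 = 1·4 + 9·6 = 7
a_134 = 1·7 + 9·4 = 9
a_135 = 1·9 + 9·7 = 4
a_136 = 1·4 + 9·9 = 0
a_137 = 1·0 + 9·4 = 2
a_138 = 1·2 + 9·0 = 2
a_139 = 1·2 + 9·2 = 3
a_140 = 1·3 + 9·2 = 4
a_141 = 1·4 + 9·3 = 14
a_142 = 1·14 + 9·4 = 16
a_143 = 1·16 + 9·14 = 6
a_144 = 1·6 + 9·16 = 14
a_145 = 1·14 + 9·6 = 0
(a_144, a_145) = (14, 0) = (a_0, a_1), so the sequence has period 144.
365 ≡ 77 (mod 144), hence a_365 = a_77 = 3.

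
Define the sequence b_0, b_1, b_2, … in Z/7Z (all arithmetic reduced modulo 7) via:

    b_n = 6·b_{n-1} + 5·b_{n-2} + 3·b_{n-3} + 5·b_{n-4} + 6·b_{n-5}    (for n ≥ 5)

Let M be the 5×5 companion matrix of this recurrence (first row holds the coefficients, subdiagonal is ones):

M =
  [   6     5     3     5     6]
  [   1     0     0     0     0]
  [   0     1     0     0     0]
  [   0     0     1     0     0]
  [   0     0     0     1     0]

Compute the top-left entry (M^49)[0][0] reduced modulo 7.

(M^49)[0][0] is the top entry after applying M 49 times to the unit state (1, 0, 0, 0, 0). Equivalently it is h_{53} for the auxiliary sequence (h_n) obeying the same recurrence with h_4 = 1 and h_i = 0 for 0 ≤ i < 4:
h_5 = 6·1 + 5·0 + 3·0 + 5·0 + 6·0 = 6
h_6 = 6·6 + 5·1 + 3·0 + 5·0 + 6·0 = 6
h_7 = 6·6 + 5·6 + 3·1 + 5·0 + 6·0 = 6
h_8 = 6·6 + 5·6 + 3·6 + 5·1 + 6·0 = 5
h_9 = 6·5 + 5·6 + 3·6 + 5·6 + 6·1 = 2
h_10 = 6·2 + 5·5 + 3·6 + 5·6 + 6·6 = 2
h_11 = 6·2 + 5·2 + 3·5 + 5·6 + 6·6 = 5
h_12 = 6·5 + 5·2 + 3·2 + 5·5 + 6·6 = 2
h_13 = 6·2 + 5·5 + 3·2 + 5·2 + 6·5 = 6
h_14 = 6·6 + 5·2 + 3·5 + 5·2 + 6·2 = 6
h_15 = 6·6 + 5·6 + 3·2 + 5·5 + 6·2 = 4
h_16 = 6·4 + 5·6 + 3·6 + 5·2 + 6·5 = 0
h_17 = 6·0 + 5·4 + 3·6 + 5·6 + 6·2 = 3
h_18 = 6·3 + 5·0 + 3·4 + 5·6 + 6·6 = 5
h_19 = 6·5 + 5·3 + 3·0 + 5·4 + 6·6 = 3
h_20 = 6·3 + 5·5 + 3·3 + 5·0 + 6·4 = 6
h_21 = 6·6 + 5·3 + 3·5 + 5·3 + 6·0 = 4
h_22 = 6·4 + 5·6 + 3·3 + 5·5 + 6·3 = 1
h_23 = 6·1 + 5·4 + 3·6 + 5·3 + 6·5 = 5
h_24 = 6·5 + 5·1 + 3·4 + 5·6 + 6·3 = 4
h_25 = 6·4 + 5·5 + 3·1 + 5·4 + 6·6 = 3
h_26 = 6·3 + 5·4 + 3·5 + 5·1 + 6·4 = 5
h_27 = 6·5 + 5·3 + 3·4 + 5·5 + 6·1 = 4
h_28 = 6·4 + 5·5 + 3·3 + 5·4 + 6·5 = 3
h_29 = 6·3 + 5·4 + 3·5 + 5·3 + 6·4 = 1
h_30 = 6·1 + 5·3 + 3·4 + 5·5 + 6·3 = 6
h_31 = 6·6 + 5·1 + 3·3 + 5·4 + 6·5 = 2
h_32 = 6·2 + 5·6 + 3·1 + 5·3 + 6·4 = 0
h_33 = 6·0 + 5·2 + 3·6 + 5·1 + 6·3 = 2
h_34 = 6·2 + 5·0 + 3·2 + 5·6 + 6·1 = 5
h_35 = 6·5 + 5·2 + 3·0 + 5·2 + 6·6 = 2
h_36 = 6·2 + 5·5 + 3·2 + 5·0 + 6·2 = 6
h_37 = 6·6 + 5·2 + 3·5 + 5·2 + 6·0 = 1
h_38 = 6·1 + 5·6 + 3·2 + 5·5 + 6·2 = 2
h_39 = 6·2 + 5·1 + 3·6 + 5·2 + 6·5 = 5
h_40 = 6·5 + 5·2 + 3·1 + 5·6 + 6·2 = 1
h_41 = 6·1 + 5·5 + 3·2 + 5·1 + 6·6 = 1
h_42 = 6·1 + 5·1 + 3·5 + 5·2 + 6·1 = 0
h_43 = 6·0 + 5·1 + 3·1 + 5·5 + 6·2 = 3
h_44 = 6·3 + 5·0 + 3·1 + 5·1 + 6·5 = 0
h_45 = 6·0 + 5·3 + 3·0 + 5·1 + 6·1 = 5
h_46 = 6·5 + 5·0 + 3·3 + 5·0 + 6·1 = 3
h_47 = 6·3 + 5·5 + 3·0 + 5·3 + 6·0 = 2
h_48 = 6·2 + 5·3 + 3·5 + 5·0 + 6·3 = 4
h_49 = 6·4 + 5·2 + 3·3 + 5·5 + 6·0 = 5
h_50 = 6·5 + 5·4 + 3·2 + 5·3 + 6·5 = 3
h_51 = 6·3 + 5·5 + 3·4 + 5·2 + 6·3 = 6
h_52 = 6·6 + 5·3 + 3·5 + 5·4 + 6·2 = 0
h_53 = 6·0 + 5·6 + 3·3 + 5·5 + 6·4 = 4

4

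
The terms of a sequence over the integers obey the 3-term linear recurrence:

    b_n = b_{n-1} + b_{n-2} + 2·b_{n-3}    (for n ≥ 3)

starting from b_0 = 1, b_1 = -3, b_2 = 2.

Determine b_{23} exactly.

b_3 = 1·2 + 1·-3 + 2·1 = 1
b_4 = 1·1 + 1·2 + 2·-3 = -3
b_5 = 1·-3 + 1·1 + 2·2 = 2
(b_3, b_4, b_5) = (1, -3, 2) = (b_0, b_1, b_2), so the sequence has period 3.
23 ≡ 2 (mod 3), hence b_23 = b_2 = 2.

2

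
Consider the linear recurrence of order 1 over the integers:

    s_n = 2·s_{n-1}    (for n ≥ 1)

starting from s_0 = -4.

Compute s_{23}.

s_1 = 2·-4 = -8
s_2 = 2·-8 = -16
s_3 = 2·-16 = -32
s_4 = 2·-32 = -64
s_5 = 2·-64 = -128
s_6 = 2·-128 = -256
s_7 = 2·-256 = -512
s_8 = 2·-512 = -1024
s_9 = 2·-1024 = -2048
s_10 = 2·-2048 = -4096
s_11 = 2·-4096 = -8192
s_12 = 2·-8192 = -16384
s_13 = 2·-16384 = -32768
s_14 = 2·-32768 = -65536
s_15 = 2·-65536 = -131072
s_16 = 2·-131072 = -262144
s_17 = 2·-262144 = -524288
s_18 = 2·-524288 = -1048576
s_19 = 2·-1048576 = -2097152
s_20 = 2·-2097152 = -4194304
s_21 = 2·-4194304 = -8388608
s_22 = 2·-8388608 = -16777216
s_23 = 2·-16777216 = -33554432

-33554432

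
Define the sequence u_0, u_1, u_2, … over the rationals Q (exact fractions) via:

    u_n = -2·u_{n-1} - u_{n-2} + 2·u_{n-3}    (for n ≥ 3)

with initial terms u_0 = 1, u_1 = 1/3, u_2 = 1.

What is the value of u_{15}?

397

u_3 = -2·1 + -1·1/3 + 2·1 = -1/3
u_4 = -2·-1/3 + -1·1 + 2·1/3 = 1/3
u_5 = -2·1/3 + -1·-1/3 + 2·1 = 5/3
u_6 = -2·5/3 + -1·1/3 + 2·-1/3 = -13/3
u_7 = -2·-13/3 + -1·5/3 + 2·1/3 = 23/3
u_8 = -2·23/3 + -1·-13/3 + 2·5/3 = -23/3
u_9 = -2·-23/3 + -1·23/3 + 2·-13/3 = -1
u_10 = -2·-1 + -1·-23/3 + 2·23/3 = 25
u_11 = -2·25 + -1·-1 + 2·-23/3 = -193/3
u_12 = -2·-193/3 + -1·25 + 2·-1 = 305/3
u_13 = -2·305/3 + -1·-193/3 + 2·25 = -89
u_14 = -2·-89 + -1·305/3 + 2·-193/3 = -157/3
u_15 = -2·-157/3 + -1·-89 + 2·305/3 = 397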